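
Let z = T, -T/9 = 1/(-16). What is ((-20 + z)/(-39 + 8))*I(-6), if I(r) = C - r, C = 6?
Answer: 933/124 ≈ 7.5242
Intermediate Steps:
T = 9/16 (T = -9/(-16) = -9*(-1/16) = 9/16 ≈ 0.56250)
z = 9/16 ≈ 0.56250
I(r) = 6 - r
((-20 + z)/(-39 + 8))*I(-6) = ((-20 + 9/16)/(-39 + 8))*(6 - 1*(-6)) = (-311/16/(-31))*(6 + 6) = -311/16*(-1/31)*12 = (311/496)*12 = 933/124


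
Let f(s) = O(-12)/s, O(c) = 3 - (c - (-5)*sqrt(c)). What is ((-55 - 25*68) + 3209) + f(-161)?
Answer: 234079/161 + 10*I*sqrt(3)/161 ≈ 1453.9 + 0.10758*I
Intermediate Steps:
O(c) = 3 - c - 5*sqrt(c) (O(c) = 3 - (c + 5*sqrt(c)) = 3 + (-c - 5*sqrt(c)) = 3 - c - 5*sqrt(c))
f(s) = (15 - 10*I*sqrt(3))/s (f(s) = (3 - 1*(-12) - 10*I*sqrt(3))/s = (3 + 12 - 10*I*sqrt(3))/s = (15 - 10*I*sqrt(3))/s)
((-55 - 25*68) + 3209) + f(-161) = ((-55 - 25*68) + 3209) + 5*(3 - 2*I*sqrt(3))/(-161) = ((-55 - 1700) + 3209) + 5*(-1/161)*(3 - 2*I*sqrt(3)) = (-1755 + 3209) + (-15/161 + 10*I*sqrt(3)/161) = 1454 + (-15/161 + 10*I*sqrt(3)/161) = 234079/161 + 10*I*sqrt(3)/161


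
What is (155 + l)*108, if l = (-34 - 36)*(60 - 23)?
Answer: -262980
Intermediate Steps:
l = -2590 (l = -70*37 = -2590)
(155 + l)*108 = (155 - 2590)*108 = -2435*108 = -262980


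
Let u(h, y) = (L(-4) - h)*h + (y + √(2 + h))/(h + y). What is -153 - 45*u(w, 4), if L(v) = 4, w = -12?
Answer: 17019/2 + 45*I*√10/8 ≈ 8509.5 + 17.788*I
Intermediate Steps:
u(h, y) = h*(4 - h) + (y + √(2 + h))/(h + y) (u(h, y) = (4 - h)*h + (y + √(2 + h))/(h + y) = h*(4 - h) + (y + √(2 + h))/(h + y))
-153 - 45*u(w, 4) = -153 - 45*(4 + √(2 - 12) - 1*(-12)³ + 4*(-12)² - 1*4*(-12)² + 4*(-12)*4)/(-12 + 4) = -153 - 45*(4 + √(-10) - 1*(-1728) + 4*144 - 1*4*144 - 192)/(-8) = -153 - (-45)*(4 + I*√10 + 1728 + 576 - 576 - 192)/8 = -153 - (-45)*(1540 + I*√10)/8 = -153 - 45*(-385/2 - I*√10/8) = -153 + (17325/2 + 45*I*√10/8) = 17019/2 + 45*I*√10/8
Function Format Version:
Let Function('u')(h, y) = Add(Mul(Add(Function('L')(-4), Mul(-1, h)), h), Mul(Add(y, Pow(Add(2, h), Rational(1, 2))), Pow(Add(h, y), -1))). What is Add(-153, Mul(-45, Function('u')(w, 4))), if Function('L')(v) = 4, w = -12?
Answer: Add(Rational(17019, 2), Mul(Rational(45, 8), I, Pow(10, Rational(1, 2)))) ≈ Add(8509.5, Mul(17.788, I))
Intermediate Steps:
Function('u')(h, y) = Add(Mul(h, Add(4, Mul(-1, h))), Mul(Pow(Add(h, y), -1), Add(y, Pow(Add(2, h), Rational(1, 2))))) (Function('u')(h, y) = Add(Mul(Add(4, Mul(-1, h)), h), Mul(Add(y, Pow(Add(2, h), Rational(1, 2))), Pow(Add(h, y), -1))) = Add(Mul(h, Add(4, Mul(-1, h))), Mul(Pow(Add(h, y), -1), Add(y, Pow(Add(2, h), Rational(1, 2))))))
Add(-153, Mul(-45, Function('u')(w, 4))) = Add(-153, Mul(-45, Mul(Pow(Add(-12, 4), -1), Add(4, Pow(Add(2, -12), Rational(1, 2)), Mul(-1, Pow(-12, 3)), Mul(4, Pow(-12, 2)), Mul(-1, 4, Pow(-12, 2)), Mul(4, -12, 4))))) = Add(-153, Mul(-45, Mul(Pow(-8, -1), Add(4, Pow(-10, Rational(1, 2)), Mul(-1, -1728), Mul(4, 144), Mul(-1, 4, 144), -192)))) = Add(-153, Mul(-45, Mul(Rational(-1, 8), Add(4, Mul(I, Pow(10, Rational(1, 2))), 1728, 576, -576, -192)))) = Add(-153, Mul(-45, Mul(Rational(-1, 8), Add(1540, Mul(I, Pow(10, Rational(1, 2))))))) = Add(-153, Mul(-45, Add(Rational(-385, 2), Mul(Rational(-1, 8), I, Pow(10, Rational(1, 2)))))) = Add(-153, Add(Rational(17325, 2), Mul(Rational(45, 8), I, Pow(10, Rational(1, 2))))) = Add(Rational(17019, 2), Mul(Rational(45, 8), I, Pow(10, Rational(1, 2))))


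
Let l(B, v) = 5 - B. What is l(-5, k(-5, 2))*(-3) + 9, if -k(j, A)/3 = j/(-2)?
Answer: -21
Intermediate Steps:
k(j, A) = 3*j/2 (k(j, A) = -3*j/(-2) = -3*j*(-1)/2 = -(-3)*j/2 = 3*j/2)
l(-5, k(-5, 2))*(-3) + 9 = (5 - 1*(-5))*(-3) + 9 = (5 + 5)*(-3) + 9 = 10*(-3) + 9 = -30 + 9 = -21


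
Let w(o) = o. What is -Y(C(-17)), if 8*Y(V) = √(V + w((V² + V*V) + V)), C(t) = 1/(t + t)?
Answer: -I*√66/272 ≈ -0.029868*I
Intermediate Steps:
C(t) = 1/(2*t)
Y(V) = √(2*V + 2*V²)/8 (Y(V) = √(V + ((V² + V*V) + V))/8 = √(V + ((V² + V²) + V))/8 = √(V + (2*V² + V))/8 = √(V + (V + 2*V²))/8 = √(2*V + 2*V²)/8)
-Y(C(-17)) = -√2*√(((½)/(-17))*(1 + (½)/(-17)))/8 = -√2*√(((½)*(-1/17))*(1 + (½)*(-1/17)))/8 = -√2*√(-(1 - 1/34)/34)/8 = -√2*√(-1/34*33/34)/8 = -√2*√(-33/1156)/8 = -√2*I*√33/34/8 = -I*√66/272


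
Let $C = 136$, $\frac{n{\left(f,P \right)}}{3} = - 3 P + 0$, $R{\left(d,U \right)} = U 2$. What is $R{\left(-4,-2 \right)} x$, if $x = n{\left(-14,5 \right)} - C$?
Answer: $724$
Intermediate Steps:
$R{\left(d,U \right)} = 2 U$
$n{\left(f,P \right)} = - 9 P$ ($n{\left(f,P \right)} = 3 \left(- 3 P + 0\right) = 3 \left(- 3 P\right) = - 9 P$)
$x = -181$ ($x = \left(-9\right) 5 - 136 = -45 - 136 = -181$)
$R{\left(-4,-2 \right)} x = 2 \left(-2\right) \left(-181\right) = \left(-4\right) \left(-181\right) = 724$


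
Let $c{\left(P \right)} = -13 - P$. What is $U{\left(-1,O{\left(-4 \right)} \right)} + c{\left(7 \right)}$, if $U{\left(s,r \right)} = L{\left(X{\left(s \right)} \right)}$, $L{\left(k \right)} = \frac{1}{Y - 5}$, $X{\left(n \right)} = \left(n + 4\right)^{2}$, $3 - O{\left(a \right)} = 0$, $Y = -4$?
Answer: $- \frac{181}{9} \approx -20.111$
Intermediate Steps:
$O{\left(a \right)} = 3$ ($O{\left(a \right)} = 3 - 0 = 3 + 0 = 3$)
$X{\left(n \right)} = \left(4 + n\right)^{2}$
$L{\left(k \right)} = - \frac{1}{9}$ ($L{\left(k \right)} = \frac{1}{-4 - 5} = \frac{1}{-9} = - \frac{1}{9}$)
$U{\left(s,r \right)} = - \frac{1}{9}$
$U{\left(-1,O{\left(-4 \right)} \right)} + c{\left(7 \right)} = - \frac{1}{9} - 20 = - \frac{181}{9}$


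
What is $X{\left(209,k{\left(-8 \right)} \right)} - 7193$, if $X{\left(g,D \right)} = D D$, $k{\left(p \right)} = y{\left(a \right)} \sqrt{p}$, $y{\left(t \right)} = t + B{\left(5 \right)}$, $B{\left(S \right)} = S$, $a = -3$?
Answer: $-7225$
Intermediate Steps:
$y{\left(t \right)} = 5 + t$ ($y{\left(t \right)} = t + 5 = 5 + t$)
$k{\left(p \right)} = 2 \sqrt{p}$ ($k{\left(p \right)} = \left(5 - 3\right) \sqrt{p} = 2 \sqrt{p}$)
$X{\left(g,D \right)} = D^{2}$
$X{\left(209,k{\left(-8 \right)} \right)} - 7193 = \left(2 \sqrt{-8}\right)^{2} - 7193 = \left(2 \cdot 2 i \sqrt{2}\right)^{2} - 7193 = \left(4 i \sqrt{2}\right)^{2} - 7193 = -32 - 7193 = -7225$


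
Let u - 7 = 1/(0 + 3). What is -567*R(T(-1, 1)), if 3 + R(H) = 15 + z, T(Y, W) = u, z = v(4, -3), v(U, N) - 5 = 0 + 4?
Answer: -11907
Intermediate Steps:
v(U, N) = 9 (v(U, N) = 5 + (0 + 4) = 5 + 4 = 9)
z = 9
u = 22/3 (u = 7 + 1/(0 + 3) = 7 + 1/3 = 22/3 ≈ 7.3333)
T(Y, W) = 22/3
R(H) = 21 (R(H) = -3 + (15 + 9) = -3 + 24 = 21)
-567*R(T(-1, 1)) = -567*21 = -11907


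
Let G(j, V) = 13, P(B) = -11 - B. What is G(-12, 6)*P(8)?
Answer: -247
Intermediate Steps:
G(-12, 6)*P(8) = 13*(-11 - 1*8) = 13*(-11 - 8) = 13*(-19) = -247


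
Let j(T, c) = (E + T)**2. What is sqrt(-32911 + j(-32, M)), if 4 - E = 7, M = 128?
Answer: I*sqrt(31686) ≈ 178.01*I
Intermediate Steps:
E = -3 (E = 4 - 1*7 = 4 - 7 = -3)
j(T, c) = (-3 + T)**2
sqrt(-32911 + j(-32, M)) = sqrt(-32911 + (-3 - 32)**2) = sqrt(-32911 + (-35)**2) = sqrt(-32911 + 1225) = sqrt(-31686) = I*sqrt(31686)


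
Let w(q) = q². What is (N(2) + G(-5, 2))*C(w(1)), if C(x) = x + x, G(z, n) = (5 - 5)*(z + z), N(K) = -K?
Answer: -4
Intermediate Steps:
G(z, n) = 0 (G(z, n) = 0*(2*z) = 0)
C(x) = 2*x
(N(2) + G(-5, 2))*C(w(1)) = (-1*2 + 0)*(2*1²) = (-2 + 0)*(2*1) = -2*2 = -4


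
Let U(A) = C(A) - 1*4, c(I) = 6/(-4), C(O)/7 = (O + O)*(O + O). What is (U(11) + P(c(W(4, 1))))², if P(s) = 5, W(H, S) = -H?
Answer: 11485321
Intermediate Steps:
C(O) = 28*O² (C(O) = 7*((O + O)*(O + O)) = 7*((2*O)*(2*O)) = 7*(4*O²) = 28*O²)
c(I) = -3/2 (c(I) = 6*(-¼) = -3/2)
U(A) = -4 + 28*A² (U(A) = 28*A² - 1*4 = 28*A² - 4 = -4 + 28*A²)
(U(11) + P(c(W(4, 1))))² = ((-4 + 28*11²) + 5)² = ((-4 + 28*121) + 5)² = ((-4 + 3388) + 5)² = (3384 + 5)² = 3389² = 11485321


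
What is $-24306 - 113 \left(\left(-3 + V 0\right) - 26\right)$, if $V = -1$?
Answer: $-21029$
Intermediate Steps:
$-24306 - 113 \left(\left(-3 + V 0\right) - 26\right) = -24306 - 113 \left(\left(-3 - 0\right) - 26\right) = -24306 - 113 \left(\left(-3 + 0\right) - 26\right) = -24306 - 113 \left(-3 - 26\right) = -24306 - 113 \left(-29\right) = -24306 - -3277 = -24306 + 3277 = -21029$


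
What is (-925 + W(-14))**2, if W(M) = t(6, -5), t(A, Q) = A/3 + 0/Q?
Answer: 851929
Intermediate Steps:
t(A, Q) = A/3 (t(A, Q) = A*(1/3) + 0 = A/3 + 0 = A/3)
W(M) = 2 (W(M) = (1/3)*6 = 2)
(-925 + W(-14))**2 = (-925 + 2)**2 = (-923)**2 = 851929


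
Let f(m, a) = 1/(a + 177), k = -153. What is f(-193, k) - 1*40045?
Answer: -961079/24 ≈ -40045.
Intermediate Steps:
f(m, a) = 1/(177 + a)
f(-193, k) - 1*40045 = 1/(177 - 153) - 1*40045 = 1/24 - 40045 = -961079/24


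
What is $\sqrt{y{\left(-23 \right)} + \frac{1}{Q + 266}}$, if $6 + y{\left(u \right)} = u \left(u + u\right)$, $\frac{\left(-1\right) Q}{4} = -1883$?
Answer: $\frac{\sqrt{63970869606}}{7798} \approx 32.435$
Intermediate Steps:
$Q = 7532$ ($Q = \left(-4\right) \left(-1883\right) = 7532$)
$y{\left(u \right)} = -6 + 2 u^{2}$ ($y{\left(u \right)} = -6 + u \left(u + u\right) = -6 + u 2 u = -6 + 2 u^{2}$)
$\sqrt{y{\left(-23 \right)} + \frac{1}{Q + 266}} = \sqrt{\left(-6 + 2 \left(-23\right)^{2}\right) + \frac{1}{7532 + 266}} = \sqrt{\left(-6 + 2 \cdot 529\right) + \frac{1}{7798}} = \sqrt{\left(-6 + 1058\right) + \frac{1}{7798}} = \sqrt{1052 + \frac{1}{7798}} = \sqrt{\frac{8203497}{7798}} = \frac{\sqrt{63970869606}}{7798}$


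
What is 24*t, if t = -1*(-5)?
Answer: 120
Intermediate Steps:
t = 5
24*t = 24*5 = 120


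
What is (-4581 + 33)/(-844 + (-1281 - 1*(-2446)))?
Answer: -1516/107 ≈ -14.168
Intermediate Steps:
(-4581 + 33)/(-844 + (-1281 - 1*(-2446))) = -4548/(-844 + (-1281 + 2446)) = -4548/(-844 + 1165) = -4548/321 = -4548*1/321 = -1516/107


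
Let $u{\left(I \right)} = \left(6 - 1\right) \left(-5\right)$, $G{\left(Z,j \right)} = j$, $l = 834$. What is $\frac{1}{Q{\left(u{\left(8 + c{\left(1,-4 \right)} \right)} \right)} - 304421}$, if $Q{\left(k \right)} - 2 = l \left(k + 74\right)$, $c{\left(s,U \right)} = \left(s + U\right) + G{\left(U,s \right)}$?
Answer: $- \frac{1}{263553} \approx -3.7943 \cdot 10^{-6}$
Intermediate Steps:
$c{\left(s,U \right)} = U + 2 s$ ($c{\left(s,U \right)} = \left(s + U\right) + s = \left(U + s\right) + s = U + 2 s$)
$u{\left(I \right)} = -25$ ($u{\left(I \right)} = 5 \left(-5\right) = -25$)
$Q{\left(k \right)} = 61718 + 834 k$ ($Q{\left(k \right)} = 2 + 834 \left(k + 74\right) = 2 + 834 \left(74 + k\right) = 2 + \left(61716 + 834 k\right) = 61718 + 834 k$)
$\frac{1}{Q{\left(u{\left(8 + c{\left(1,-4 \right)} \right)} \right)} - 304421} = \frac{1}{\left(61718 + 834 \left(-25\right)\right) - 304421} = \frac{1}{\left(61718 - 20850\right) - 304421} = \frac{1}{40868 - 304421} = \frac{1}{-263553} = - \frac{1}{263553}$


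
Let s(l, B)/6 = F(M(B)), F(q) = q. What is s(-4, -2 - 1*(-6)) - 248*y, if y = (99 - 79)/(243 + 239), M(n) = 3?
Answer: 1858/241 ≈ 7.7095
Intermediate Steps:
s(l, B) = 18 (s(l, B) = 6*3 = 18)
y = 10/241 (y = 20/482 = 20*(1/482) = 10/241 ≈ 0.041494)
s(-4, -2 - 1*(-6)) - 248*y = 18 - 248*10/241 = 18 - 2480/241 = 1858/241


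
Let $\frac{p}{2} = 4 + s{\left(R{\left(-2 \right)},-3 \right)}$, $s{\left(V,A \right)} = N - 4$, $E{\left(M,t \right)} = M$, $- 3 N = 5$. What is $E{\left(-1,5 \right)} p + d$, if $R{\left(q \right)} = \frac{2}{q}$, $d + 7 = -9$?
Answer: $- \frac{38}{3} \approx -12.667$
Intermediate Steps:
$N = - \frac{5}{3}$ ($N = \left(- \frac{1}{3}\right) 5 = - \frac{5}{3} \approx -1.6667$)
$d = -16$ ($d = -7 - 9 = -16$)
$s{\left(V,A \right)} = - \frac{17}{3}$ ($s{\left(V,A \right)} = - \frac{5}{3} - 4 = - \frac{17}{3}$)
$p = - \frac{10}{3}$ ($p = 2 \left(4 - \frac{17}{3}\right) = 2 \left(- \frac{5}{3}\right) = - \frac{10}{3} \approx -3.3333$)
$E{\left(-1,5 \right)} p + d = \left(-1\right) \left(- \frac{10}{3}\right) - 16 = \frac{10}{3} - 16 = - \frac{38}{3}$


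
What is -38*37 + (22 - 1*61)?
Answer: -1445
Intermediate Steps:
-38*37 + (22 - 1*61) = -1406 + (22 - 61) = -1406 - 39 = -1445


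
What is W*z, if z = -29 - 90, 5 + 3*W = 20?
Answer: -595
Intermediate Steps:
W = 5 (W = -5/3 + (⅓)*20 = -5/3 + 20/3 = 5)
z = -119
W*z = 5*(-119) = -595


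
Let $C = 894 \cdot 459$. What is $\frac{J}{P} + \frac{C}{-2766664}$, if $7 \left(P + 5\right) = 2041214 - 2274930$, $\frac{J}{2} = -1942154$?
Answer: $\frac{5366436212267}{46193605476} \approx 116.17$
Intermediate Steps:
$J = -3884308$ ($J = 2 \left(-1942154\right) = -3884308$)
$P = -33393$ ($P = -5 + \frac{2041214 - 2274930}{7} = -5 + \frac{1}{7} \left(-233716\right) = -5 - 33388 = -33393$)
$C = 410346$
$\frac{J}{P} + \frac{C}{-2766664} = - \frac{3884308}{-33393} + \frac{410346}{-2766664} = \left(-3884308\right) \left(- \frac{1}{33393}\right) + 410346 \left(- \frac{1}{2766664}\right) = \frac{3884308}{33393} - \frac{205173}{1383332} = \frac{5366436212267}{46193605476}$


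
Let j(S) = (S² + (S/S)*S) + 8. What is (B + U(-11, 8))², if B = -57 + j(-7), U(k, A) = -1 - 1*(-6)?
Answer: 4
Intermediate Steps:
j(S) = 8 + S + S² (j(S) = (S² + 1*S) + 8 = (S² + S) + 8 = (S + S²) + 8 = 8 + S + S²)
U(k, A) = 5 (U(k, A) = -1 + 6 = 5)
B = -7 (B = -57 + (8 - 7 + (-7)²) = -57 + (8 - 7 + 49) = -57 + 50 = -7)
(B + U(-11, 8))² = (-7 + 5)² = (-2)² = 4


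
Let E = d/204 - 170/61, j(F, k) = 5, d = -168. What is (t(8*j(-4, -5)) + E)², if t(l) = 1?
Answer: 7327849/1075369 ≈ 6.8143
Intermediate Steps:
E = -3744/1037 (E = -168/204 - 170/61 = -168*1/204 - 170*1/61 = -14/17 - 170/61 = -3744/1037 ≈ -3.6104)
(t(8*j(-4, -5)) + E)² = (1 - 3744/1037)² = (-2707/1037)² = 7327849/1075369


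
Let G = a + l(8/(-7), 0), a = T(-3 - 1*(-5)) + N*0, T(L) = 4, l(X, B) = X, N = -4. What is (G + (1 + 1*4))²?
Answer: 3025/49 ≈ 61.735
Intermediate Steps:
a = 4 (a = 4 - 4*0 = 4 + 0 = 4)
G = 20/7 (G = 4 + 8/(-7) = 4 + 8*(-⅐) = 4 - 8/7 = 20/7 ≈ 2.8571)
(G + (1 + 1*4))² = (20/7 + (1 + 1*4))² = (20/7 + (1 + 4))² = (20/7 + 5)² = (55/7)² = 3025/49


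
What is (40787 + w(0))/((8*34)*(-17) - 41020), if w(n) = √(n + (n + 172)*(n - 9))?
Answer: -40787/45644 - 3*I*√43/22822 ≈ -0.89359 - 0.00086199*I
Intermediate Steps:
w(n) = √(n + (-9 + n)*(172 + n)) (w(n) = √(n + (172 + n)*(-9 + n)) = √(n + (-9 + n)*(172 + n)))
(40787 + w(0))/((8*34)*(-17) - 41020) = (40787 + √(-1548 + 0² + 164*0))/((8*34)*(-17) - 41020) = (40787 + √(-1548 + 0 + 0))/(272*(-17) - 41020) = (40787 + √(-1548))/(-4624 - 41020) = (40787 + 6*I*√43)/(-45644) = (40787 + 6*I*√43)*(-1/45644) = -40787/45644 - 3*I*√43/22822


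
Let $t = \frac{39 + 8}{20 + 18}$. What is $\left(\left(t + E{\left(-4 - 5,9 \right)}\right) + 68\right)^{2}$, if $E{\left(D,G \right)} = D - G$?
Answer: $\frac{3790809}{1444} \approx 2625.2$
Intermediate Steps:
$t = \frac{47}{38} \approx 1.2368$
$\left(\left(t + E{\left(-4 - 5,9 \right)}\right) + 68\right)^{2} = \left(\left(\frac{47}{38} - 18\right) + 68\right)^{2} = \left(- \frac{637}{38} + 68\right)^{2} = \left(\frac{1947}{38}\right)^{2} = \frac{3790809}{1444}$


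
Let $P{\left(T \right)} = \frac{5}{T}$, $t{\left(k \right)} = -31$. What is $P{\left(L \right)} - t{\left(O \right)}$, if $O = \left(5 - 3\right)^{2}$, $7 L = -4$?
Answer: $\frac{89}{4} \approx 22.25$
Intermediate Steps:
$L = - \frac{4}{7}$ ($L = \frac{1}{7} \left(-4\right) = - \frac{4}{7} \approx -0.57143$)
$O = 4$ ($O = 2^{2} = 4$)
$P{\left(L \right)} - t{\left(O \right)} = \frac{5}{- \frac{4}{7}} - -31 = 5 \left(- \frac{7}{4}\right) + 31 = - \frac{35}{4} + 31 = \frac{89}{4}$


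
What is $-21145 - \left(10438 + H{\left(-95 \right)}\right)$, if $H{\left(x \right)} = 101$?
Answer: $-31684$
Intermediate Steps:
$-21145 - \left(10438 + H{\left(-95 \right)}\right) = -21145 + \left(\left(1466 - 11904\right) - 101\right) = -21145 - 10539 = -31684$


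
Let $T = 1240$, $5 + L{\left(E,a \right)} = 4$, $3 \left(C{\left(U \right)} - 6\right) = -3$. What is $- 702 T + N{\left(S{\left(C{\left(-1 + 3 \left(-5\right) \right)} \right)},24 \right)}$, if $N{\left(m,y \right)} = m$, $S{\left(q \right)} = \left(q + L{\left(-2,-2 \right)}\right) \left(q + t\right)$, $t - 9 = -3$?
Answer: $-870436$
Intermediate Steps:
$t = 6$ ($t = 9 - 3 = 6$)
$C{\left(U \right)} = 5$ ($C{\left(U \right)} = 6 + \frac{1}{3} \left(-3\right) = 6 - 1 = 5$)
$L{\left(E,a \right)} = -1$ ($L{\left(E,a \right)} = -5 + 4 = -1$)
$S{\left(q \right)} = \left(-1 + q\right) \left(6 + q\right)$ ($S{\left(q \right)} = \left(q - 1\right) \left(q + 6\right) = \left(-1 + q\right) \left(6 + q\right)$)
$- 702 T + N{\left(S{\left(C{\left(-1 + 3 \left(-5\right) \right)} \right)},24 \right)} = \left(-702\right) 1240 + \left(-6 + 5^{2} + 5 \cdot 5\right) = -870480 + \left(-6 + 25 + 25\right) = -870480 + 44 = -870436$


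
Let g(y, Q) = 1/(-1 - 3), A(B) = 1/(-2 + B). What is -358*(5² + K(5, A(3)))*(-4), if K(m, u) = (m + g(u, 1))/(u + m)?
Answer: 110801/3 ≈ 36934.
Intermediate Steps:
g(y, Q) = -¼ (g(y, Q) = 1/(-4) = -¼)
K(m, u) = (-¼ + m)/(m + u) (K(m, u) = (m - ¼)/(u + m) = (-¼ + m)/(m + u))
-358*(5² + K(5, A(3)))*(-4) = -358*(5² + (-¼ + 5)/(5 + 1/(-2 + 3)))*(-4) = -358*(25 + (19/4)/(5 + 1/1))*(-4) = -358*(25 + (19/4)/(5 + 1))*(-4) = -358*(25 + (19/4)/6)*(-4) = -358*(25 + (⅙)*(19/4))*(-4) = -358*(25 + 19/24)*(-4) = -110801*(-4)/12 = -358*(-619/6) = 110801/3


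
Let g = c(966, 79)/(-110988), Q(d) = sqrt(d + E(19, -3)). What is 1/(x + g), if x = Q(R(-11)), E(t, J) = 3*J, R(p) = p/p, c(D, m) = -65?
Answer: 7214220/98546693377 - 24636672288*I*sqrt(2)/98546693377 ≈ 7.3206e-5 - 0.35355*I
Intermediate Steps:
R(p) = 1
Q(d) = sqrt(-9 + d) (Q(d) = sqrt(d + 3*(-3)) = sqrt(d - 9) = sqrt(-9 + d))
g = 65/110988 (g = -65/(-110988) = -65*(-1/110988) = 65/110988 ≈ 0.00058565)
x = 2*I*sqrt(2) (x = sqrt(-9 + 1) = sqrt(-8) = 2*I*sqrt(2) ≈ 2.8284*I)
1/(x + g) = 1/(2*I*sqrt(2) + 65/110988) = 1/(65/110988 + 2*I*sqrt(2))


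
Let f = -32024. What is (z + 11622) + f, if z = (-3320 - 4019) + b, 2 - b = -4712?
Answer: -23027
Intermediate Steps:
b = 4714 (b = 2 - 1*(-4712) = 2 + 4712 = 4714)
z = -2625 (z = (-3320 - 4019) + 4714 = -7339 + 4714 = -2625)
(z + 11622) + f = (-2625 + 11622) - 32024 = 8997 - 32024 = -23027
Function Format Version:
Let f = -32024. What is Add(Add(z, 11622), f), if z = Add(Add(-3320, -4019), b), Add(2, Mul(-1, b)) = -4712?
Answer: -23027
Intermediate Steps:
b = 4714 (b = Add(2, Mul(-1, -4712)) = Add(2, 4712) = 4714)
z = -2625 (z = Add(Add(-3320, -4019), 4714) = Add(-7339, 4714) = -2625)
Add(Add(z, 11622), f) = Add(Add(-2625, 11622), -32024) = Add(8997, -32024) = -23027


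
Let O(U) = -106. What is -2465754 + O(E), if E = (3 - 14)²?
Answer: -2465860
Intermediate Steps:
E = 121 (E = (-11)² = 121)
-2465754 + O(E) = -2465754 - 106 = -2465860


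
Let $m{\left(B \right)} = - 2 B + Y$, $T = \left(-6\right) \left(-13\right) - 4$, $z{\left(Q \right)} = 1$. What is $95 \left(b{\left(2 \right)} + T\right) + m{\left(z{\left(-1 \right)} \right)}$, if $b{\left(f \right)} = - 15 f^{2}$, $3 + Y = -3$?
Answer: $1322$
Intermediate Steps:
$T = 74$ ($T = 78 - 4 = 74$)
$Y = -6$ ($Y = -3 - 3 = -6$)
$m{\left(B \right)} = -6 - 2 B$ ($m{\left(B \right)} = - 2 B - 6 = -6 - 2 B$)
$95 \left(b{\left(2 \right)} + T\right) + m{\left(z{\left(-1 \right)} \right)} = 95 \left(- 15 \cdot 2^{2} + 74\right) - 8 = 95 \left(\left(-15\right) 4 + 74\right) - 8 = 95 \left(-60 + 74\right) - 8 = 95 \cdot 14 - 8 = 1330 - 8 = 1322$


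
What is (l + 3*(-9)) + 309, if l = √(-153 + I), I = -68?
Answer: 282 + I*√221 ≈ 282.0 + 14.866*I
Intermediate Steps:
l = I*√221 (l = √(-153 - 68) = √(-221) = I*√221 ≈ 14.866*I)
(l + 3*(-9)) + 309 = (I*√221 + 3*(-9)) + 309 = (I*√221 - 27) + 309 = (-27 + I*√221) + 309 = 282 + I*√221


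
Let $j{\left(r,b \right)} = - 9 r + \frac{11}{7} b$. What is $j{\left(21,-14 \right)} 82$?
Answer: $-17302$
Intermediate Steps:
$j{\left(r,b \right)} = - 9 r + \frac{11 b}{7}$ ($j{\left(r,b \right)} = - 9 r + 11 \cdot \frac{1}{7} b = - 9 r + \frac{11 b}{7}$)
$j{\left(21,-14 \right)} 82 = \left(\left(-9\right) 21 + \frac{11}{7} \left(-14\right)\right) 82 = \left(-189 - 22\right) 82 = \left(-211\right) 82 = -17302$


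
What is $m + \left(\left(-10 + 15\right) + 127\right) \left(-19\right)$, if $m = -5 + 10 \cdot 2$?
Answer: $-2493$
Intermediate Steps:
$m = 15$ ($m = -5 + 20 = 15$)
$m + \left(\left(-10 + 15\right) + 127\right) \left(-19\right) = 15 + \left(\left(-10 + 15\right) + 127\right) \left(-19\right) = 15 + \left(5 + 127\right) \left(-19\right) = 15 + 132 \left(-19\right) = 15 - 2508 = -2493$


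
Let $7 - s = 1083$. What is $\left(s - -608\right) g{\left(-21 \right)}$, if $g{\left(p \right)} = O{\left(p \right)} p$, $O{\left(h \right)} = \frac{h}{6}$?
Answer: $-34398$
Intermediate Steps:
$O{\left(h \right)} = \frac{h}{6}$ ($O{\left(h \right)} = h \frac{1}{6} = \frac{h}{6}$)
$g{\left(p \right)} = \frac{p^{2}}{6}$ ($g{\left(p \right)} = \frac{p}{6} p = \frac{p^{2}}{6}$)
$s = -1076$ ($s = 7 - 1083 = -1076$)
$\left(s - -608\right) g{\left(-21 \right)} = \left(-1076 - -608\right) \frac{\left(-21\right)^{2}}{6} = \left(-1076 + 608\right) \frac{1}{6} \cdot 441 = \left(-468\right) \frac{147}{2} = -34398$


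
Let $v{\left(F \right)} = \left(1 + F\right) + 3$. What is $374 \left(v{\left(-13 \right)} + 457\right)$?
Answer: $167552$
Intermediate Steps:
$v{\left(F \right)} = 4 + F$
$374 \left(v{\left(-13 \right)} + 457\right) = 374 \left(\left(4 - 13\right) + 457\right) = 374 \left(-9 + 457\right) = 374 \cdot 448 = 167552$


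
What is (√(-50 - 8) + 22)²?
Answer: (22 + I*√58)² ≈ 426.0 + 335.09*I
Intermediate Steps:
(√(-50 - 8) + 22)² = (√(-58) + 22)² = (I*√58 + 22)² = (22 + I*√58)²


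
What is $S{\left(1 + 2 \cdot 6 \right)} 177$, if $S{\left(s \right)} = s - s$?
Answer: $0$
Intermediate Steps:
$S{\left(s \right)} = 0$
$S{\left(1 + 2 \cdot 6 \right)} 177 = 0 \cdot 177 = 0$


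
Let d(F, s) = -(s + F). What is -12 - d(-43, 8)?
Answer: -47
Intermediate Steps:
d(F, s) = -F - s (d(F, s) = -(F + s) = -F - s)
-12 - d(-43, 8) = -12 - (-1*(-43) - 1*8) = -12 - (43 - 8) = -12 - 1*35 = -12 - 35 = -47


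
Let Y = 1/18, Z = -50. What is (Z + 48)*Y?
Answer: -1/9 ≈ -0.11111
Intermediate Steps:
Y = 1/18 ≈ 0.055556
(Z + 48)*Y = (-50 + 48)*(1/18) = -2*1/18 = -1/9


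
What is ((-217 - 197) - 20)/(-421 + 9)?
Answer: 217/206 ≈ 1.0534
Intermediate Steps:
((-217 - 197) - 20)/(-421 + 9) = (-414 - 20)/(-412) = -434*(-1/412) = 217/206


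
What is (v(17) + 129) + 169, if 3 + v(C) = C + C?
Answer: 329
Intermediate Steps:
v(C) = -3 + 2*C (v(C) = -3 + (C + C) = -3 + 2*C)
(v(17) + 129) + 169 = ((-3 + 2*17) + 129) + 169 = ((-3 + 34) + 129) + 169 = (31 + 129) + 169 = 160 + 169 = 329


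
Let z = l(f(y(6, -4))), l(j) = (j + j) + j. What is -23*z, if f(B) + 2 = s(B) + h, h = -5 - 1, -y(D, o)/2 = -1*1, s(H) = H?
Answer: 414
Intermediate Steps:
y(D, o) = 2 (y(D, o) = -(-2) = -2*(-1) = 2)
h = -6
f(B) = -8 + B (f(B) = -2 + (B - 6) = -2 + (-6 + B) = -8 + B)
l(j) = 3*j (l(j) = 2*j + j = 3*j)
z = -18 (z = 3*(-8 + 2) = 3*(-6) = -18)
-23*z = -23*(-18) = 414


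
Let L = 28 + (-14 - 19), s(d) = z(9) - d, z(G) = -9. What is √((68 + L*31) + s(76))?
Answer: 2*I*√43 ≈ 13.115*I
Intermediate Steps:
s(d) = -9 - d
L = -5 (L = 28 - 33 = -5)
√((68 + L*31) + s(76)) = √((68 - 5*31) + (-9 - 1*76)) = √((68 - 155) + (-9 - 76)) = √(-87 - 85) = √(-172) = 2*I*√43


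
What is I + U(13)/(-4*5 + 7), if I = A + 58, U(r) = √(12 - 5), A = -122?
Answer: -64 - √7/13 ≈ -64.203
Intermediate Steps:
U(r) = √7
I = -64 (I = -122 + 58 = -64)
I + U(13)/(-4*5 + 7) = -64 + √7/(-4*5 + 7) = -64 + √7/(-20 + 7) = -64 + √7/(-13) = -64 + √7*(-1/13) = -64 - √7/13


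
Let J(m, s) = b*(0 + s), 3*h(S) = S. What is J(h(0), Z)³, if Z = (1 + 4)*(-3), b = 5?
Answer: -421875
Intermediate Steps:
h(S) = S/3
Z = -15 (Z = 5*(-3) = -15)
J(m, s) = 5*s (J(m, s) = 5*(0 + s) = 5*s)
J(h(0), Z)³ = (5*(-15))³ = (-75)³ = -421875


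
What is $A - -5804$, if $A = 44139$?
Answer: $49943$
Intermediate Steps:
$A - -5804 = 44139 - -5804 = 44139 + 5804 = 49943$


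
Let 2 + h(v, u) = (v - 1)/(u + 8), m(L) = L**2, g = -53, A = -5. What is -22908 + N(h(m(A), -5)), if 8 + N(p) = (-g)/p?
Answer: -137443/6 ≈ -22907.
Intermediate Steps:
h(v, u) = -2 + (-1 + v)/(8 + u) (h(v, u) = -2 + (v - 1)/(u + 8) = -2 + (-1 + v)/(8 + u))
N(p) = -8 + 53/p (N(p) = -8 + (-1*(-53))/p = -8 + 53/p)
-22908 + N(h(m(A), -5)) = -22908 + (-8 + 53/(((-17 + (-5)**2 - 2*(-5))/(8 - 5)))) = -22908 + (-8 + 53/(((-17 + 25 + 10)/3))) = -22908 + (-8 + 53/(((1/3)*18))) = -22908 + (-8 + 53/6) = -22908 + 5/6 = -137443/6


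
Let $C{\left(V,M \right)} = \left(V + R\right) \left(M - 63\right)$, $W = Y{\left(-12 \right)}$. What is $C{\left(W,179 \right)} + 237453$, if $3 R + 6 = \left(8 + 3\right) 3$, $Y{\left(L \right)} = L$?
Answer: $237105$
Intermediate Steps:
$R = 9$ ($R = -2 + \frac{\left(8 + 3\right) 3}{3} = -2 + \frac{11 \cdot 3}{3} = -2 + \frac{1}{3} \cdot 33 = -2 + 11 = 9$)
$W = -12$
$C{\left(V,M \right)} = \left(-63 + M\right) \left(9 + V\right)$ ($C{\left(V,M \right)} = \left(V + 9\right) \left(M - 63\right) = \left(9 + V\right) \left(-63 + M\right) = \left(-63 + M\right) \left(9 + V\right)$)
$C{\left(W,179 \right)} + 237453 = \left(-567 - -756 + 9 \cdot 179 + 179 \left(-12\right)\right) + 237453 = \left(-567 + 756 + 1611 - 2148\right) + 237453 = -348 + 237453 = 237105$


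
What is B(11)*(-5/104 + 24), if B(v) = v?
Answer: 27401/104 ≈ 263.47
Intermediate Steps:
B(11)*(-5/104 + 24) = 11*(-5/104 + 24) = 11*(2491/104) = 27401/104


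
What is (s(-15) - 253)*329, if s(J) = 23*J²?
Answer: 1619338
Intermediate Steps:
(s(-15) - 253)*329 = (23*(-15)² - 253)*329 = (23*225 - 253)*329 = (5175 - 253)*329 = 4922*329 = 1619338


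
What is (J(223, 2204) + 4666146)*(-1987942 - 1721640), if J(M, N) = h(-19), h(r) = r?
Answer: -17309380728914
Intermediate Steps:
J(M, N) = -19
(J(223, 2204) + 4666146)*(-1987942 - 1721640) = (-19 + 4666146)*(-1987942 - 1721640) = 4666127*(-3709582) = -17309380728914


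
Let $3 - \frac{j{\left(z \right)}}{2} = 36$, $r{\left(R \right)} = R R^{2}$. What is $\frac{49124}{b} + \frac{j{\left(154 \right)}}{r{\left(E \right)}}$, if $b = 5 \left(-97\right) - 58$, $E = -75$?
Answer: $- \frac{2302683518}{25453125} \approx -90.468$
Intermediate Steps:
$b = -543$ ($b = -485 - 58 = -543$)
$r{\left(R \right)} = R^{3}$
$j{\left(z \right)} = -66$ ($j{\left(z \right)} = 6 - 72 = -66$)
$\frac{49124}{b} + \frac{j{\left(154 \right)}}{r{\left(E \right)}} = \frac{49124}{-543} - \frac{66}{\left(-75\right)^{3}} = 49124 \left(- \frac{1}{543}\right) - \frac{66}{-421875} = - \frac{49124}{543} - - \frac{22}{140625} = - \frac{49124}{543} + \frac{22}{140625} = - \frac{2302683518}{25453125}$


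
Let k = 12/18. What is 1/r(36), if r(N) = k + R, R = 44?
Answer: 3/134 ≈ 0.022388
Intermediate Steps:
k = ⅔ (k = 12*(1/18) = ⅔ ≈ 0.66667)
r(N) = 134/3 (r(N) = ⅔ + 44 = 134/3)
1/r(36) = 1/(134/3) = 3/134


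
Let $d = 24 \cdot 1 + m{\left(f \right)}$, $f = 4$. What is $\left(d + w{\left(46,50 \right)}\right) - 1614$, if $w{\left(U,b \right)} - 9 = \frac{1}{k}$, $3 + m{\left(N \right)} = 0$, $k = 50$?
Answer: $- \frac{79199}{50} \approx -1584.0$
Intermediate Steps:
$m{\left(N \right)} = -3$ ($m{\left(N \right)} = -3 + 0 = -3$)
$d = 21$ ($d = 24 \cdot 1 - 3 = 24 - 3 = 21$)
$w{\left(U,b \right)} = \frac{451}{50}$ ($w{\left(U,b \right)} = 9 + \frac{1}{50} = \frac{451}{50}$)
$\left(d + w{\left(46,50 \right)}\right) - 1614 = \left(21 + \frac{451}{50}\right) - 1614 = \frac{1501}{50} - 1614 = - \frac{79199}{50}$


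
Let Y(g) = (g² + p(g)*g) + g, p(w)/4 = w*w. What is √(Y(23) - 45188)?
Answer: 24*√7 ≈ 63.498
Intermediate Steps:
p(w) = 4*w² (p(w) = 4*(w*w) = 4*w²)
Y(g) = g + g² + 4*g³ (Y(g) = (g² + (4*g²)*g) + g = (g² + 4*g³) + g = g + g² + 4*g³)
√(Y(23) - 45188) = √(23*(1 + 23 + 4*23²) - 45188) = √(23*(1 + 23 + 4*529) - 45188) = √(23*(1 + 23 + 2116) - 45188) = √(23*2140 - 45188) = √(49220 - 45188) = √4032 = 24*√7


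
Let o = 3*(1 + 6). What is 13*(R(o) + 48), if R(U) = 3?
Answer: 663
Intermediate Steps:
o = 21 (o = 3*7 = 21)
13*(R(o) + 48) = 13*(3 + 48) = 13*51 = 663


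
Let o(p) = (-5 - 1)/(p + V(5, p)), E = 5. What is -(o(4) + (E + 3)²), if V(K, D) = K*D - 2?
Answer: -701/11 ≈ -63.727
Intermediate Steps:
V(K, D) = -2 + D*K (V(K, D) = D*K - 2 = -2 + D*K)
o(p) = -6/(-2 + 6*p) (o(p) = (-5 - 1)/(p + (-2 + p*5)) = -6/(p + (-2 + 5*p)) = -6/(-2 + 6*p))
-(o(4) + (E + 3)²) = -(-3/(-1 + 3*4) + (5 + 3)²) = -(-3/(-1 + 12) + 8²) = -(-3/11 + 64) = -1*701/11 = -701/11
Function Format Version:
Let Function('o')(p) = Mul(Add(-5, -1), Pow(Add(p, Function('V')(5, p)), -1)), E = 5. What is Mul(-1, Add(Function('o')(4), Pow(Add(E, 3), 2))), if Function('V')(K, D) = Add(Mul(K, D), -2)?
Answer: Rational(-701, 11) ≈ -63.727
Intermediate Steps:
Function('V')(K, D) = Add(-2, Mul(D, K)) (Function('V')(K, D) = Add(Mul(D, K), -2) = Add(-2, Mul(D, K)))
Function('o')(p) = Mul(-6, Pow(Add(-2, Mul(6, p)), -1)) (Function('o')(p) = Mul(Add(-5, -1), Pow(Add(p, Add(-2, Mul(p, 5))), -1)) = Mul(-6, Pow(Add(p, Add(-2, Mul(5, p))), -1)) = Mul(-6, Pow(Add(-2, Mul(6, p)), -1)))
Mul(-1, Add(Function('o')(4), Pow(Add(E, 3), 2))) = Mul(-1, Add(Mul(-3, Pow(Add(-1, Mul(3, 4)), -1)), Pow(Add(5, 3), 2))) = Mul(-1, Add(Mul(-3, Pow(Add(-1, 12), -1)), Pow(8, 2))) = Mul(-1, Add(Mul(-3, Pow(11, -1)), 64)) = Mul(-1, Add(Mul(-3, Rational(1, 11)), 64)) = Mul(-1, Add(Rational(-3, 11), 64)) = Mul(-1, Rational(701, 11)) = Rational(-701, 11)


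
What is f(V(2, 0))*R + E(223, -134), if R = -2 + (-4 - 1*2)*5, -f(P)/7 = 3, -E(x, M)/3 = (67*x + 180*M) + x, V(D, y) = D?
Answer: 27540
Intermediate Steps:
E(x, M) = -540*M - 204*x (E(x, M) = -3*((67*x + 180*M) + x) = -3*(68*x + 180*M) = -540*M - 204*x)
f(P) = -21 (f(P) = -7*3 = -21)
R = -32 (R = -2 + (-4 - 2)*5 = -2 - 6*5 = -2 - 30 = -32)
f(V(2, 0))*R + E(223, -134) = -21*(-32) + (-540*(-134) - 204*223) = 672 + (72360 - 45492) = 672 + 26868 = 27540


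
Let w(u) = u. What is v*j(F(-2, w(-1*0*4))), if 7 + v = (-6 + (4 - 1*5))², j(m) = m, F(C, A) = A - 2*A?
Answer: 0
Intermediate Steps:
F(C, A) = -A
v = 42 (v = -7 + (-6 + (4 - 1*5))² = -7 + (-6 + (4 - 5))² = -7 + (-6 - 1)² = -7 + (-7)² = -7 + 49 = 42)
v*j(F(-2, w(-1*0*4))) = 42*(-(-1*0)*4) = 42*(-0*4) = 42*(-1*0) = 42*0 = 0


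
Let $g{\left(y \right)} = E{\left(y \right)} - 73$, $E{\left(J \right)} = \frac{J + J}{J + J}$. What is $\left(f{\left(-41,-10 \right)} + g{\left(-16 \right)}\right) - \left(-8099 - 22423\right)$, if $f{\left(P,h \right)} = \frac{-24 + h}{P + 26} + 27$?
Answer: $\frac{457189}{15} \approx 30479.0$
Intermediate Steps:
$E{\left(J \right)} = 1$ ($E{\left(J \right)} = \frac{2 J}{2 J} = 2 J \frac{1}{2 J} = 1$)
$f{\left(P,h \right)} = 27 + \frac{-24 + h}{26 + P}$ ($f{\left(P,h \right)} = \frac{-24 + h}{26 + P} + 27 = 27 + \frac{-24 + h}{26 + P}$)
$g{\left(y \right)} = -72$ ($g{\left(y \right)} = 1 - 73 = -72$)
$\left(f{\left(-41,-10 \right)} + g{\left(-16 \right)}\right) - \left(-8099 - 22423\right) = \left(\frac{678 - 10 + 27 \left(-41\right)}{26 - 41} - 72\right) - \left(-8099 - 22423\right) = \left(\frac{678 - 10 - 1107}{-15} - 72\right) - \left(-8099 - 22423\right) = \left(\left(- \frac{1}{15}\right) \left(-439\right) - 72\right) - -30522 = \left(\frac{439}{15} - 72\right) + 30522 = - \frac{641}{15} + 30522 = \frac{457189}{15}$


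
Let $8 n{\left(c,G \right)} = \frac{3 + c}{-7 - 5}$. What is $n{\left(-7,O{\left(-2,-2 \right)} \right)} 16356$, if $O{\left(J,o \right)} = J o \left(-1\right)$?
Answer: $\frac{1363}{2} \approx 681.5$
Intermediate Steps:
$O{\left(J,o \right)} = - J o$
$n{\left(c,G \right)} = - \frac{1}{32} - \frac{c}{96}$ ($n{\left(c,G \right)} = \frac{\left(3 + c\right) \frac{1}{-7 - 5}}{8} = \frac{\left(3 + c\right) \frac{1}{-12}}{8} = \frac{\left(3 + c\right) \left(- \frac{1}{12}\right)}{8} = \frac{- \frac{1}{4} - \frac{c}{12}}{8} = - \frac{1}{32} - \frac{c}{96}$)
$n{\left(-7,O{\left(-2,-2 \right)} \right)} 16356 = \left(- \frac{1}{32} - - \frac{7}{96}\right) 16356 = \left(- \frac{1}{32} + \frac{7}{96}\right) 16356 = \frac{1}{24} \cdot 16356 = \frac{1363}{2}$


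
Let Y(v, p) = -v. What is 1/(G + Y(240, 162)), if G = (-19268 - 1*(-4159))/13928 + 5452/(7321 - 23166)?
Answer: -220689160/53280735961 ≈ -0.0041420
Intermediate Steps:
G = -315337561/220689160 (G = (-19268 + 4159)*(1/13928) + 5452/(-15845) = -15109*1/13928 + 5452*(-1/15845) = -15109/13928 - 5452/15845 = -315337561/220689160 ≈ -1.4289)
1/(G + Y(240, 162)) = 1/(-315337561/220689160 - 1*240) = 1/(-315337561/220689160 - 240) = 1/(-53280735961/220689160) = -220689160/53280735961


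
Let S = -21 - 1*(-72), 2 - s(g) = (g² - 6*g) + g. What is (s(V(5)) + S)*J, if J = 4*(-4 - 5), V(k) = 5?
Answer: -1908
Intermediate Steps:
s(g) = 2 - g² + 5*g (s(g) = 2 - ((g² - 6*g) + g) = 2 - (g² - 5*g) = 2 + (-g² + 5*g) = 2 - g² + 5*g)
J = -36 (J = 4*(-9) = -36)
S = 51 (S = -21 + 72 = 51)
(s(V(5)) + S)*J = ((2 - 1*5² + 5*5) + 51)*(-36) = ((2 - 1*25 + 25) + 51)*(-36) = ((2 - 25 + 25) + 51)*(-36) = (2 + 51)*(-36) = 53*(-36) = -1908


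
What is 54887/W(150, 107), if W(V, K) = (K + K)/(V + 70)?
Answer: 6037570/107 ≈ 56426.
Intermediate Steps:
W(V, K) = 2*K/(70 + V) (W(V, K) = (2*K)/(70 + V) = 2*K/(70 + V))
54887/W(150, 107) = 54887/((2*107/(70 + 150))) = 54887/((2*107/220)) = 54887/((2*107*(1/220))) = 54887/(107/110) = 54887*(110/107) = 6037570/107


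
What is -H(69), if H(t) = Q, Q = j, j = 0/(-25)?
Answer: 0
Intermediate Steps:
j = 0 (j = 0*(-1/25) = 0)
Q = 0
H(t) = 0
-H(69) = -1*0 = 0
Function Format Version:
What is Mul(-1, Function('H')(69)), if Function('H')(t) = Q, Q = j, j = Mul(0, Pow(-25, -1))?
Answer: 0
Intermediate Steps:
j = 0 (j = Mul(0, Rational(-1, 25)) = 0)
Q = 0
Function('H')(t) = 0
Mul(-1, Function('H')(69)) = Mul(-1, 0) = 0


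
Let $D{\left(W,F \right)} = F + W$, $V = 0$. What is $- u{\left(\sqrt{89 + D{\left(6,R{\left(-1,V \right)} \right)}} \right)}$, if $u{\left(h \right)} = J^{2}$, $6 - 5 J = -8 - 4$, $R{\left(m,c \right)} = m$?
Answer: $- \frac{324}{25} \approx -12.96$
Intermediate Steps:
$J = \frac{18}{5}$ ($J = \frac{6}{5} - \frac{-8 - 4}{5} = \frac{6}{5} - - \frac{12}{5} = \frac{6}{5} + \frac{12}{5} = \frac{18}{5} \approx 3.6$)
$u{\left(h \right)} = \frac{324}{25}$ ($u{\left(h \right)} = \left(\frac{18}{5}\right)^{2} = \frac{324}{25}$)
$- u{\left(\sqrt{89 + D{\left(6,R{\left(-1,V \right)} \right)}} \right)} = \left(-1\right) \frac{324}{25} = - \frac{324}{25}$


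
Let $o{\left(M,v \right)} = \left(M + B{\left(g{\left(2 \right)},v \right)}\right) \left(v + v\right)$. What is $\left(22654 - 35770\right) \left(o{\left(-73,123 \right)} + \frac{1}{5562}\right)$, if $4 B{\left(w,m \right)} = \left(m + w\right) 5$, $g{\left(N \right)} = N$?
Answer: $- \frac{249000658280}{927} \approx -2.6861 \cdot 10^{8}$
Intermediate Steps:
$B{\left(w,m \right)} = \frac{5 m}{4} + \frac{5 w}{4}$ ($B{\left(w,m \right)} = \frac{\left(m + w\right) 5}{4} = \frac{5 m + 5 w}{4} = \frac{5 m}{4} + \frac{5 w}{4}$)
$o{\left(M,v \right)} = 2 v \left(\frac{5}{2} + M + \frac{5 v}{4}\right)$ ($o{\left(M,v \right)} = \left(M + \left(\frac{5 v}{4} + \frac{5}{4} \cdot 2\right)\right) \left(v + v\right) = \left(M + \left(\frac{5 v}{4} + \frac{5}{2}\right)\right) 2 v = \left(M + \left(\frac{5}{2} + \frac{5 v}{4}\right)\right) 2 v = \left(\frac{5}{2} + M + \frac{5 v}{4}\right) 2 v = 2 v \left(\frac{5}{2} + M + \frac{5 v}{4}\right)$)
$\left(22654 - 35770\right) \left(o{\left(-73,123 \right)} + \frac{1}{5562}\right) = \left(22654 - 35770\right) \left(\frac{1}{2} \cdot 123 \left(10 + 4 \left(-73\right) + 5 \cdot 123\right) + \frac{1}{5562}\right) = - 13116 \left(\frac{1}{2} \cdot 123 \left(10 - 292 + 615\right) + \frac{1}{5562}\right) = - 13116 \left(\frac{1}{2} \cdot 123 \cdot 333 + \frac{1}{5562}\right) = - 13116 \left(\frac{40959}{2} + \frac{1}{5562}\right) = \left(-13116\right) \frac{56953490}{2781} = - \frac{249000658280}{927}$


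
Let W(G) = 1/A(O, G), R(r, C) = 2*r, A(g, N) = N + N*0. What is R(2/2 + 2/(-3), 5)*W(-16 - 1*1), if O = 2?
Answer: -2/51 ≈ -0.039216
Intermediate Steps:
A(g, N) = N (A(g, N) = N + 0 = N)
W(G) = 1/G
R(2/2 + 2/(-3), 5)*W(-16 - 1*1) = (2*(2/2 + 2/(-3)))/(-16 - 1*1) = (2*(2*(½) + 2*(-⅓)))/(-16 - 1) = (2*(1 - ⅔))/(-17) = (2*(⅓))*(-1/17) = (⅔)*(-1/17) = -2/51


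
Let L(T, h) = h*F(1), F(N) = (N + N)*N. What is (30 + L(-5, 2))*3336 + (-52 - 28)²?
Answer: 119824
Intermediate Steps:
F(N) = 2*N² (F(N) = (2*N)*N = 2*N²)
L(T, h) = 2*h (L(T, h) = h*(2*1²) = h*(2*1) = h*2 = 2*h)
(30 + L(-5, 2))*3336 + (-52 - 28)² = (30 + 2*2)*3336 + (-52 - 28)² = (30 + 4)*3336 + (-80)² = 34*3336 + 6400 = 113424 + 6400 = 119824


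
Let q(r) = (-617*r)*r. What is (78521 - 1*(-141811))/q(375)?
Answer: -73444/28921875 ≈ -0.0025394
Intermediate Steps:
q(r) = -617*r**2
(78521 - 1*(-141811))/q(375) = (78521 - 1*(-141811))/((-617*375**2)) = (78521 + 141811)/((-617*140625)) = 220332/(-86765625) = 220332*(-1/86765625) = -73444/28921875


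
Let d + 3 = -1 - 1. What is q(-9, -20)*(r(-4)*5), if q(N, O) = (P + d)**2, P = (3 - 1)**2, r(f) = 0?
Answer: 0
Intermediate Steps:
d = -5 (d = -3 + (-1 - 1) = -3 - 2 = -5)
P = 4 (P = 2**2 = 4)
q(N, O) = 1 (q(N, O) = (4 - 5)**2 = (-1)**2 = 1)
q(-9, -20)*(r(-4)*5) = 1*(0*5) = 1*0 = 0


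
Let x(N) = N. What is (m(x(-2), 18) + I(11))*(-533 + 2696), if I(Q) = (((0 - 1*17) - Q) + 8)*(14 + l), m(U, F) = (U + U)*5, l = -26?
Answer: 475860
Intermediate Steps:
m(U, F) = 10*U (m(U, F) = (2*U)*5 = 10*U)
I(Q) = 108 + 12*Q (I(Q) = (((0 - 1*17) - Q) + 8)*(14 - 26) = (((0 - 17) - Q) + 8)*(-12) = ((-17 - Q) + 8)*(-12) = (-9 - Q)*(-12) = 108 + 12*Q)
(m(x(-2), 18) + I(11))*(-533 + 2696) = (10*(-2) + (108 + 12*11))*(-533 + 2696) = (-20 + (108 + 132))*2163 = (-20 + 240)*2163 = 220*2163 = 475860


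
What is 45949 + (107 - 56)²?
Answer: 48550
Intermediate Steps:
45949 + (107 - 56)² = 45949 + 51² = 45949 + 2601 = 48550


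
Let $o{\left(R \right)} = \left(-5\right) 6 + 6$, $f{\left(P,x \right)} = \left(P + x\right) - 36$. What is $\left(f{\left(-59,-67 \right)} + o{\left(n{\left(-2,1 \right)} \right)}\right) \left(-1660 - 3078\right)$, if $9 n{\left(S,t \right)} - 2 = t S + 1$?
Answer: $881268$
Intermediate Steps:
$n{\left(S,t \right)} = \frac{1}{3} + \frac{S t}{9}$ ($n{\left(S,t \right)} = \frac{2}{9} + \frac{t S + 1}{9} = \frac{2}{9} + \frac{S t + 1}{9} = \frac{2}{9} + \frac{1 + S t}{9} = \frac{2}{9} + \left(\frac{1}{9} + \frac{S t}{9}\right) = \frac{1}{3} + \frac{S t}{9}$)
$f{\left(P,x \right)} = -36 + P + x$
$o{\left(R \right)} = -24$ ($o{\left(R \right)} = -30 + 6 = -24$)
$\left(f{\left(-59,-67 \right)} + o{\left(n{\left(-2,1 \right)} \right)}\right) \left(-1660 - 3078\right) = \left(\left(-36 - 59 - 67\right) - 24\right) \left(-1660 - 3078\right) = \left(-162 - 24\right) \left(-4738\right) = \left(-186\right) \left(-4738\right) = 881268$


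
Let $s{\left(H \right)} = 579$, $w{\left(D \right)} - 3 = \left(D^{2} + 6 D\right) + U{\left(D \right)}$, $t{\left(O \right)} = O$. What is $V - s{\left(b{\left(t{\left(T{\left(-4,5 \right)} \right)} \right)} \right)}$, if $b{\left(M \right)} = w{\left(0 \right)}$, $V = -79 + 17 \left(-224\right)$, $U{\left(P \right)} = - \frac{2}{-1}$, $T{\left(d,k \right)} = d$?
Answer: $-4466$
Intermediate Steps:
$U{\left(P \right)} = 2$ ($U{\left(P \right)} = \left(-2\right) \left(-1\right) = 2$)
$V = -3887$ ($V = -79 - 3808 = -3887$)
$w{\left(D \right)} = 5 + D^{2} + 6 D$ ($w{\left(D \right)} = 3 + \left(\left(D^{2} + 6 D\right) + 2\right) = 3 + \left(2 + D^{2} + 6 D\right) = 5 + D^{2} + 6 D$)
$b{\left(M \right)} = 5$ ($b{\left(M \right)} = 5 + 0^{2} + 6 \cdot 0 = 5 + 0 + 0 = 5$)
$V - s{\left(b{\left(t{\left(T{\left(-4,5 \right)} \right)} \right)} \right)} = -3887 - 579 = -4466$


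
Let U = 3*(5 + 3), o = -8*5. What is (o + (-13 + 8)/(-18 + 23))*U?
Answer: -984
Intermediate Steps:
o = -40
U = 24 (U = 3*8 = 24)
(o + (-13 + 8)/(-18 + 23))*U = (-40 + (-13 + 8)/(-18 + 23))*24 = (-40 - 5/5)*24 = (-40 - 5*⅕)*24 = (-40 - 1)*24 = -41*24 = -984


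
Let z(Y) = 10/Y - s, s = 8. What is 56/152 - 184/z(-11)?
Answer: 19571/931 ≈ 21.021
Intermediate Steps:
z(Y) = -8 + 10/Y (z(Y) = 10/Y - 1*8 = 10/Y - 8 = -8 + 10/Y)
56/152 - 184/z(-11) = 56/152 - 184/(-8 + 10/(-11)) = 56*(1/152) - 184/(-8 + 10*(-1/11)) = 7/19 - 184/(-8 - 10/11) = 7/19 - 184/(-98/11) = 7/19 - 184*(-11/98) = 7/19 + 1012/49 = 19571/931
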